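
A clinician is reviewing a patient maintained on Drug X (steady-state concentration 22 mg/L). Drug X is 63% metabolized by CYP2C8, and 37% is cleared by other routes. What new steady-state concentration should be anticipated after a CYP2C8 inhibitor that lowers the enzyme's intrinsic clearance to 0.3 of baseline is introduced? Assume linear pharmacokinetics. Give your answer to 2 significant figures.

The CYP2C8 pathway (63% of clearance) falls to 0.3× activity: 0.63 × 0.3 = 0.189.
Non-CYP routes (37%) are unchanged.
New clearance relative to baseline: 0.189 + 0.37 = 0.559.
New steady-state concentration = baseline ÷ relative clearance = 22 / 0.559 = 39 mg/L.

39 mg/L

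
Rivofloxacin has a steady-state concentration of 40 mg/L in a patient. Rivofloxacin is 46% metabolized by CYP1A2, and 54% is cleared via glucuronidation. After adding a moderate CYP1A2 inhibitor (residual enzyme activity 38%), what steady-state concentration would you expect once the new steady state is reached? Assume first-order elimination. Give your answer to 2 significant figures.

56 mg/L

The CYP1A2 pathway (46% of clearance) falls to 0.38× activity: 0.46 × 0.38 = 0.1748.
The remaining 54% of clearance is unaffected.
Relative clearance = 0.1748 + 0.54 = 0.7148.
New steady-state concentration = baseline ÷ relative clearance = 40 / 0.7148 = 56 mg/L.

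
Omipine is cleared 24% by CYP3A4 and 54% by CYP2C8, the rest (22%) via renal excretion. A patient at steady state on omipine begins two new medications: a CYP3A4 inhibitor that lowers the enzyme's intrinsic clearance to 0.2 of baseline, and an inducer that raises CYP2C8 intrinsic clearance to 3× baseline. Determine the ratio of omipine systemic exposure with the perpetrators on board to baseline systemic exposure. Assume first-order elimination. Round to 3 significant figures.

0.530

CYP3A4: 0.24 × 0.2 = 0.048
CYP2C8: 0.54 × 3 = 1.62
Other: 0.22 (unchanged)
New clearance relative to baseline: 0.048 + 1.62 + 0.22 = 1.888.
Because systemic exposure varies inversely with clearance, the combined effect is 1 / 1.888 = 0.530.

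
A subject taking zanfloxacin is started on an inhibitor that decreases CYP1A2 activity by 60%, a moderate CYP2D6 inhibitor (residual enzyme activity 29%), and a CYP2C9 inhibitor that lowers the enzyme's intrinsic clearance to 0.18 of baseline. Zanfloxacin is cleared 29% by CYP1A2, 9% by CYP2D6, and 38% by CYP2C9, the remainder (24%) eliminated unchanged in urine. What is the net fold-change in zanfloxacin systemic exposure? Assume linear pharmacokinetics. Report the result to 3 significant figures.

The CYP1A2 pathway (29% of clearance) drops to 0.4× activity: 0.29 × 0.4 = 0.116.
The CYP2D6 pathway (9% of clearance) drops to 0.29× activity: 0.09 × 0.29 = 0.0261.
The CYP2C9 pathway (38% of clearance) is reduced to 0.18× activity: 0.38 × 0.18 = 0.0684.
The remaining 24% of clearance is unaffected.
Relative clearance = 0.116 + 0.0261 + 0.0684 + 0.24 = 0.4505.
Systemic exposure ∝ 1/CL: fold-change = 1 / 0.4505 = 2.22.

2.22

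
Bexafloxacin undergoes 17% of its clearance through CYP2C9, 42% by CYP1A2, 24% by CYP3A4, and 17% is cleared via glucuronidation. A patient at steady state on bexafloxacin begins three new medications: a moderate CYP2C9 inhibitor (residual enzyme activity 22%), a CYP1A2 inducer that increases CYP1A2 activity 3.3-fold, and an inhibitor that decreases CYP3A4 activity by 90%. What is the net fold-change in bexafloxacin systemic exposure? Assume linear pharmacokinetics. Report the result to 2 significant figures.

The CYP2C9 pathway (17% of clearance) is reduced to 0.22× activity: 0.17 × 0.22 = 0.0374.
The CYP1A2 pathway (42% of clearance) rises to 3.3× activity: 0.42 × 3.3 = 1.386.
The CYP3A4 pathway (24% of clearance) drops to 0.1× activity: 0.24 × 0.1 = 0.024.
The remaining 17% of clearance is unaffected.
Relative clearance = 0.0374 + 1.386 + 0.024 + 0.17 = 1.6174.
Net systemic exposure ratio = 1 / 1.6174 = 0.62.

0.62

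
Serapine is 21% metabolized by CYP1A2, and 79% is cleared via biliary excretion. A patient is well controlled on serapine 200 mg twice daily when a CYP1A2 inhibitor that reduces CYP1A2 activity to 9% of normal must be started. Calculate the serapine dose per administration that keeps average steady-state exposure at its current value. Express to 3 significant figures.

162 mg

The CYP1A2 pathway (21% of clearance) drops to 0.09× activity: 0.21 × 0.09 = 0.0189.
The remaining 79% of clearance is unaffected.
Relative clearance = 0.0189 + 0.79 = 0.8089.
To maintain the same steady-state level, dose must scale with clearance: new dose = 200 × 0.8089 = 162 mg.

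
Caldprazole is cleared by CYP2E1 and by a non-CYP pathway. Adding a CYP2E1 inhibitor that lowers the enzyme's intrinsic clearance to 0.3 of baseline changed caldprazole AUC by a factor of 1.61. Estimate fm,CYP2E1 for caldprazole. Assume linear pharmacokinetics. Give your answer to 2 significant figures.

CL'/CL = 1 / 1.61 = 0.6211
0.3·fm + (1 − fm) = 0.6211
fm = (0.6211 − 1) / (0.3 − 1) = 0.54

0.54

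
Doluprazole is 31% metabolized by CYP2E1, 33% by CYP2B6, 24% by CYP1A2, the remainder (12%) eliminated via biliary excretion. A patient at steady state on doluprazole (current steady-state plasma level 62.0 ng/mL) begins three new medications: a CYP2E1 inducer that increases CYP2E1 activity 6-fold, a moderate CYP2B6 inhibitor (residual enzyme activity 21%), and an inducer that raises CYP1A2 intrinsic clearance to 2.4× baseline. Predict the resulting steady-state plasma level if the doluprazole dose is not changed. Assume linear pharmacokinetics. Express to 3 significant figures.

23.6 ng/mL

CYP2E1: 0.31 × 6 = 1.86
CYP2B6: 0.33 × 0.21 = 0.0693
CYP1A2: 0.24 × 2.4 = 0.576
Other: 0.12 (unchanged)
New clearance relative to baseline: 1.86 + 0.0693 + 0.576 + 0.12 = 2.6253.
New steady-state plasma level = 62.0 / 2.6253 = 23.6 ng/mL (concentration scales inversely with clearance).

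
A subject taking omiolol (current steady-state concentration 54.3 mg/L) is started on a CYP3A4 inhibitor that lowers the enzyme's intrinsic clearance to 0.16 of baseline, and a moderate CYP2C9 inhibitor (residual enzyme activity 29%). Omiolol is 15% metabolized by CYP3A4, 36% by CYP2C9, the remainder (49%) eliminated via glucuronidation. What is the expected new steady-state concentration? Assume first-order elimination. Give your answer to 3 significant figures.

87.8 mg/L

CYP3A4: 0.15 × 0.16 = 0.024
CYP2C9: 0.36 × 0.29 = 0.1044
Other: 0.49 (unchanged)
New clearance relative to baseline: 0.024 + 0.1044 + 0.49 = 0.6184.
Dividing the baseline by the relative clearance: 54.3 / 0.6184 = 87.8 mg/L.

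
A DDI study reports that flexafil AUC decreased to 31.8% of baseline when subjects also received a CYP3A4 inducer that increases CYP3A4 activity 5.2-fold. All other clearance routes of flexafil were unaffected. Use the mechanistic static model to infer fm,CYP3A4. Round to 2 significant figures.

0.51

CL'/CL = 1 / 0.318 = 3.145
5.2·fm + (1 − fm) = 3.145
fm = (3.145 − 1) / (5.2 − 1) = 0.51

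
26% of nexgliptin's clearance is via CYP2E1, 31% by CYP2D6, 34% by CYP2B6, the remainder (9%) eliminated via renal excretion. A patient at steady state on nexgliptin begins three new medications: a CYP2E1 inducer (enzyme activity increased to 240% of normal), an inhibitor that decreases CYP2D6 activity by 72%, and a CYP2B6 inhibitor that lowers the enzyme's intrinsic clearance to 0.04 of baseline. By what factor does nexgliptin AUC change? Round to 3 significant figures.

The CYP2E1 pathway (26% of clearance) rises to 2.4× activity: 0.26 × 2.4 = 0.624.
The CYP2D6 pathway (31% of clearance) falls to 0.28× activity: 0.31 × 0.28 = 0.0868.
The CYP2B6 pathway (34% of clearance) drops to 0.04× activity: 0.34 × 0.04 = 0.0136.
The remaining 9% of clearance is unaffected.
New clearance relative to baseline: 0.624 + 0.0868 + 0.0136 + 0.09 = 0.8144.
Net AUC ratio = 1 / 0.8144 = 1.23.

1.23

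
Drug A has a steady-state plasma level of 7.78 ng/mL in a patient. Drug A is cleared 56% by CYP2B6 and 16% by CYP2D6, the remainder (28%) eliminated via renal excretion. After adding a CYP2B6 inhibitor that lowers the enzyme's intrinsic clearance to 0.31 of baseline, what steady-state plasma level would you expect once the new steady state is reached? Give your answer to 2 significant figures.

13 ng/mL

The CYP2B6 pathway (56% of clearance) falls to 0.31× activity: 0.56 × 0.31 = 0.1736.
CYP2D6 (16%) and the residual 28% are unaffected.
CL_new/CL_old = 0.1736 + 0.16 + 0.28 = 0.6136.
Steady-state plasma level ∝ 1/CL, so new value = 7.78 / 0.6136 = 13 ng/mL.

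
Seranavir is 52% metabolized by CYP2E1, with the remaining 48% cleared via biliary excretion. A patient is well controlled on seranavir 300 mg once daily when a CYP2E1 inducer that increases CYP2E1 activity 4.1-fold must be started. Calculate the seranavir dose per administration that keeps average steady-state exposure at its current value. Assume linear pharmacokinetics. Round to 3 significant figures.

The CYP2E1 pathway (52% of clearance) rises to 4.1× activity: 0.52 × 4.1 = 2.132.
Non-CYP routes (48%) are unchanged.
CL_new/CL_old = 2.132 + 0.48 = 2.612.
Css,avg = (dose rate)/CL, so holding Css fixed requires dose ∝ CL: 300 × 2.612 = 784 mg.

784 mg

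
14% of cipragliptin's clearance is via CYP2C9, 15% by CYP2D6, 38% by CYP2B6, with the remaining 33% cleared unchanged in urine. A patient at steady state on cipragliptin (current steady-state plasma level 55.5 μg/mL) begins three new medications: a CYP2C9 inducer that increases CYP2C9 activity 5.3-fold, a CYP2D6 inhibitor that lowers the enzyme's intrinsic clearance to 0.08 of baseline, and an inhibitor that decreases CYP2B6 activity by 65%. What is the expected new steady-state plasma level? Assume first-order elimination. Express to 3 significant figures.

CYP2C9: 0.14 × 5.3 = 0.742
CYP2D6: 0.15 × 0.08 = 0.012
CYP2B6: 0.38 × 0.35 = 0.133
Other: 0.33 (unchanged)
Relative clearance = 0.742 + 0.012 + 0.133 + 0.33 = 1.217.
New steady-state plasma level = 55.5 / 1.217 = 45.6 μg/mL (concentration scales inversely with clearance).

45.6 μg/mL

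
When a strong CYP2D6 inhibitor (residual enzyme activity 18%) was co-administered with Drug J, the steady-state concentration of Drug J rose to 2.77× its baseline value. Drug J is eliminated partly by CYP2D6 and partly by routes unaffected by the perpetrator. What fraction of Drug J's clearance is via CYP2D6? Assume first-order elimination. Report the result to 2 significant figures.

CL'/CL = 1 / 2.77 = 0.361
0.18·fm + (1 − fm) = 0.361
fm = (0.361 − 1) / (0.18 − 1) = 0.78

0.78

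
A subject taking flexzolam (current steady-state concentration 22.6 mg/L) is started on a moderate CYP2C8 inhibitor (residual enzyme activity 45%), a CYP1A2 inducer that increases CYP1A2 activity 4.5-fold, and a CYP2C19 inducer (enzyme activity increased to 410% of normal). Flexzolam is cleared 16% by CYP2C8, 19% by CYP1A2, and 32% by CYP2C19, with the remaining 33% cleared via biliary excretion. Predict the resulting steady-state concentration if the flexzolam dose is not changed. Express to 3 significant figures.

8.80 mg/L

The CYP2C8 pathway (16% of clearance) drops to 0.45× activity: 0.16 × 0.45 = 0.072.
The CYP1A2 pathway (19% of clearance) is boosted to 4.5× activity: 0.19 × 4.5 = 0.855.
The CYP2C19 pathway (32% of clearance) increases to 4.1× activity: 0.32 × 4.1 = 1.312.
Non-CYP routes (33%) are unchanged.
New clearance relative to baseline: 0.072 + 0.855 + 1.312 + 0.33 = 2.569.
Steady-state concentration ∝ 1/CL: new value = 22.6 / 2.569 = 8.80 mg/L.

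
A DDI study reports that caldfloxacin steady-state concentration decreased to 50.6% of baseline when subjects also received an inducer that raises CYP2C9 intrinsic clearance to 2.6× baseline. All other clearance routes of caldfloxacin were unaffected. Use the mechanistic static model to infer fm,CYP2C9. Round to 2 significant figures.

Write x for the fraction cleared via CYP2C9. The observed steady-state concentration change means clearance rose to 1/0.506 = 1.976 of baseline.
Setting x·2.6 + (1 − x) = 1.976 and solving: x = (1.976 − 1)/(2.6 − 1) = 0.61.

0.61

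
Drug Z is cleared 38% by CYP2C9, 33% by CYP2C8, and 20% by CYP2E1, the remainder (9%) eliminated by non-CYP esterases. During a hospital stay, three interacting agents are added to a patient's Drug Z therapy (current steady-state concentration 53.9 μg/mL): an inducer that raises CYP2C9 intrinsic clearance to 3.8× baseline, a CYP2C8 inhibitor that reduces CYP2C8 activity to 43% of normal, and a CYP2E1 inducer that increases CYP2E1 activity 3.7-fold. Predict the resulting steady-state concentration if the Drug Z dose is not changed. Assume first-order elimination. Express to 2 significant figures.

The CYP2C9 pathway (38% of clearance) increases to 3.8× activity: 0.38 × 3.8 = 1.444.
The CYP2C8 pathway (33% of clearance) drops to 0.43× activity: 0.33 × 0.43 = 0.1419.
The CYP2E1 pathway (20% of clearance) rises to 3.7× activity: 0.2 × 3.7 = 0.74.
The remaining 9% of clearance is unaffected.
Relative clearance = 1.444 + 0.1419 + 0.74 + 0.09 = 2.4159.
Dividing the baseline by the relative clearance: 53.9 / 2.4159 = 22 μg/mL.

22 μg/mL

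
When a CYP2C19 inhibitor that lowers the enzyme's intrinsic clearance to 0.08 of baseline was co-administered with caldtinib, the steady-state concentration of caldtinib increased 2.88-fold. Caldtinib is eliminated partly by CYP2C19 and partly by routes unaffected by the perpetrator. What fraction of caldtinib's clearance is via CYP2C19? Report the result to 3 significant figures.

0.710

Write x for the fraction cleared via CYP2C19. The observed steady-state concentration change means clearance fell to 1/2.88 = 0.3472 of baseline.
Setting x·0.08 + (1 − x) = 0.3472 and solving: x = (0.3472 − 1)/(0.08 − 1) = 0.710.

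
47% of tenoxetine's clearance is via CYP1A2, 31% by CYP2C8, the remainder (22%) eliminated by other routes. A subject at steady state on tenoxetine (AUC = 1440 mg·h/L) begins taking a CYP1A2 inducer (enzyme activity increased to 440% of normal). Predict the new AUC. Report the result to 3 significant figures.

The CYP1A2 pathway (47% of clearance) increases to 4.4× activity: 0.47 × 4.4 = 2.068.
CYP2C8 (31%) and the residual 22% are unaffected.
CL_new/CL_old = 2.068 + 0.31 + 0.22 = 2.598.
New AUC = baseline ÷ relative clearance = 1440 / 2.598 = 554 mg·h/L.

554 mg·h/L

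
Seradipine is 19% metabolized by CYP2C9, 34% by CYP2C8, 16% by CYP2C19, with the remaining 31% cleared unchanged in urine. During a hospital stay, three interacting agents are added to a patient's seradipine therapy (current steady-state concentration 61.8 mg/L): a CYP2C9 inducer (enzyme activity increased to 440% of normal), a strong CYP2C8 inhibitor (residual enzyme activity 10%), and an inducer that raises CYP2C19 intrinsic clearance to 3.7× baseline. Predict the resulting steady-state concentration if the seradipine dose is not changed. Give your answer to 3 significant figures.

34.9 mg/L

The CYP2C9 pathway (19% of clearance) is boosted to 4.4× activity: 0.19 × 4.4 = 0.836.
The CYP2C8 pathway (34% of clearance) falls to 0.1× activity: 0.34 × 0.1 = 0.034.
The CYP2C19 pathway (16% of clearance) increases to 3.7× activity: 0.16 × 3.7 = 0.592.
Non-CYP routes (31%) are unchanged.
Relative clearance = 0.836 + 0.034 + 0.592 + 0.31 = 1.772.
New steady-state concentration = 61.8 / 1.772 = 34.9 mg/L (concentration scales inversely with clearance).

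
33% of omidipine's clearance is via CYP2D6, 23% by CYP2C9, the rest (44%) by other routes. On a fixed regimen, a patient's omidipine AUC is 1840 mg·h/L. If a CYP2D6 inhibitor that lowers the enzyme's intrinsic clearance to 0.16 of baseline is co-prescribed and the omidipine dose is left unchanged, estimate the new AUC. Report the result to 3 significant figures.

The CYP2D6 pathway (33% of clearance) is reduced to 0.16× activity: 0.33 × 0.16 = 0.0528.
CYP2C9 (23%) and the residual 44% are unaffected.
New clearance relative to baseline: 0.0528 + 0.23 + 0.44 = 0.7228.
With dosing unchanged, AUC scales as 1/CL: 1840 / 0.7228 = 2.55 × 10³ mg·h/L.

2.55 × 10³ mg·h/L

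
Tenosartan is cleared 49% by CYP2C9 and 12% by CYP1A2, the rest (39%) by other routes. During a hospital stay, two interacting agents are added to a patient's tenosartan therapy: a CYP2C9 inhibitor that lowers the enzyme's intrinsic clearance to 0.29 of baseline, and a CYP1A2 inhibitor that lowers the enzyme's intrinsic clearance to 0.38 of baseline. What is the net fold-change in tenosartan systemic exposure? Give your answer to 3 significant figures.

1.73

The CYP2C9 pathway (49% of clearance) falls to 0.29× activity: 0.49 × 0.29 = 0.1421.
The CYP1A2 pathway (12% of clearance) falls to 0.38× activity: 0.12 × 0.38 = 0.0456.
Non-CYP routes (39%) are unchanged.
New clearance relative to baseline: 0.1421 + 0.0456 + 0.39 = 0.5777.
Systemic exposure ∝ 1/CL: fold-change = 1 / 0.5777 = 1.73.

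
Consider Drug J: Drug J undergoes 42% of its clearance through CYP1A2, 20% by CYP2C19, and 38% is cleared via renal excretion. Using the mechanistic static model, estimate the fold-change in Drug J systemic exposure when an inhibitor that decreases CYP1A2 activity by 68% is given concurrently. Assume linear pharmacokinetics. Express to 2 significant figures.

The CYP1A2 pathway (42% of clearance) falls to 0.32× activity: 0.42 × 0.32 = 0.1344.
CYP2C19 (20%) and the residual 38% are unaffected.
CL_new/CL_old = 0.1344 + 0.2 + 0.38 = 0.7144.
Systemic exposure ratio = CL_old/CL_new = 1 / 0.7144 = 1.4.

1.4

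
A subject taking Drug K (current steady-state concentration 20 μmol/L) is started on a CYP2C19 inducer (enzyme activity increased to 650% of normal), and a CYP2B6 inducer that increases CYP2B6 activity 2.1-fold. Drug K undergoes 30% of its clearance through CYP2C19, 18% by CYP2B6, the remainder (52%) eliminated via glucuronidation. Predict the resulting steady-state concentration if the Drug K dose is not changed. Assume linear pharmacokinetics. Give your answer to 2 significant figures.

7.0 μmol/L

The CYP2C19 pathway (30% of clearance) increases to 6.5× activity: 0.3 × 6.5 = 1.95.
The CYP2B6 pathway (18% of clearance) increases to 2.1× activity: 0.18 × 2.1 = 0.378.
The remaining 52% of clearance is unaffected.
New clearance relative to baseline: 1.95 + 0.378 + 0.52 = 2.848.
Steady-state concentration ∝ 1/CL: new value = 20 / 2.848 = 7.0 μmol/L.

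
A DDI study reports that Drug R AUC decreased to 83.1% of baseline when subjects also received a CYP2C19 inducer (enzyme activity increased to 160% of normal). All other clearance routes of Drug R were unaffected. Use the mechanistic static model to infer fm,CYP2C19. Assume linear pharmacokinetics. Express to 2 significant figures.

0.34

CL'/CL = 1 / 0.831 = 1.203
1.6·fm + (1 − fm) = 1.203
fm = (1.203 − 1) / (1.6 − 1) = 0.34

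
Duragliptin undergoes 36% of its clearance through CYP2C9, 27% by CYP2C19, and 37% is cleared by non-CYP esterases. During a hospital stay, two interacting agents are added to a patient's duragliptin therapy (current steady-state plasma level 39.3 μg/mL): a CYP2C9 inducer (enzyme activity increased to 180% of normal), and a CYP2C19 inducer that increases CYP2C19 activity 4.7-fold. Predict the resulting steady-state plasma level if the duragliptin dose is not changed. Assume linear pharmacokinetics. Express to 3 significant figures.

17.2 μg/mL

The CYP2C9 pathway (36% of clearance) is boosted to 1.8× activity: 0.36 × 1.8 = 0.648.
The CYP2C19 pathway (27% of clearance) rises to 4.7× activity: 0.27 × 4.7 = 1.269.
The remaining 37% of clearance is unaffected.
CL_new/CL_old = 0.648 + 1.269 + 0.37 = 2.287.
Steady-state plasma level ∝ 1/CL: new value = 39.3 / 2.287 = 17.2 μg/mL.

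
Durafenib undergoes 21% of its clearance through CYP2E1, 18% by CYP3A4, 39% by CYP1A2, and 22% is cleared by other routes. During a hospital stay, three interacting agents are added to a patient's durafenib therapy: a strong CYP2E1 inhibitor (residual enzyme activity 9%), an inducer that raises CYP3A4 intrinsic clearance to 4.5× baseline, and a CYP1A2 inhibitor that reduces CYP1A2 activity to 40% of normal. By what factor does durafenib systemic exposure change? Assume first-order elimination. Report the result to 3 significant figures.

0.830

CYP2E1: 0.21 × 0.09 = 0.0189
CYP3A4: 0.18 × 4.5 = 0.81
CYP1A2: 0.39 × 0.4 = 0.156
Other: 0.22 (unchanged)
Relative clearance = 0.0189 + 0.81 + 0.156 + 0.22 = 1.2049.
Net systemic exposure ratio = 1 / 1.2049 = 0.830.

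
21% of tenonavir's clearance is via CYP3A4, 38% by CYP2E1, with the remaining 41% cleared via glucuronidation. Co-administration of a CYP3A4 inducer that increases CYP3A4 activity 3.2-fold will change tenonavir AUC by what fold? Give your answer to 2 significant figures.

0.68

CYP3A4: 0.21 × 3.2 = 0.672
CYP2E1: 0.38 (unchanged)
Other: 0.41 (unchanged)
CL_new/CL_old = 0.672 + 0.38 + 0.41 = 1.462.
Since AUC ∝ 1/CL, the ratio is 1 / 1.462 = 0.68.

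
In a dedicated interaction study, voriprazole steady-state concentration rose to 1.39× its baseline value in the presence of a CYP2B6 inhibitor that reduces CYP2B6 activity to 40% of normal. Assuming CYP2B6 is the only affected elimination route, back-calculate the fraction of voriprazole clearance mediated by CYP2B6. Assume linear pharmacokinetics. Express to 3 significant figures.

0.468

CL'/CL = 1 / 1.39 = 0.7194
0.4·fm + (1 − fm) = 0.7194
fm = (0.7194 − 1) / (0.4 − 1) = 0.468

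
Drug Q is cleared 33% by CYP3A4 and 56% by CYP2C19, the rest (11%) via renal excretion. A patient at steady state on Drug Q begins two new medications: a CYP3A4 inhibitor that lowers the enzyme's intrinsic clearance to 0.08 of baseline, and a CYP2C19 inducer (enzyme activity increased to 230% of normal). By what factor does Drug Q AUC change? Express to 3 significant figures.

CYP3A4: 0.33 × 0.08 = 0.0264
CYP2C19: 0.56 × 2.3 = 1.288
Other: 0.11 (unchanged)
New clearance relative to baseline: 0.0264 + 1.288 + 0.11 = 1.4244.
Because AUC varies inversely with clearance, the combined effect is 1 / 1.4244 = 0.702.

0.702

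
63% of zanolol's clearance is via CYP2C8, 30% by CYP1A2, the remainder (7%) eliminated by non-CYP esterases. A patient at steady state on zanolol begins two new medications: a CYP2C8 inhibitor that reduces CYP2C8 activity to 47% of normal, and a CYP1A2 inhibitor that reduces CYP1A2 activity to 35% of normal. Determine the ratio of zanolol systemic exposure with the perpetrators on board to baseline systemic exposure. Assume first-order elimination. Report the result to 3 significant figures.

CYP2C8: 0.63 × 0.47 = 0.2961
CYP1A2: 0.3 × 0.35 = 0.105
Other: 0.07 (unchanged)
CL_new/CL_old = 0.2961 + 0.105 + 0.07 = 0.4711.
Because systemic exposure varies inversely with clearance, the combined effect is 1 / 0.4711 = 2.12.

2.12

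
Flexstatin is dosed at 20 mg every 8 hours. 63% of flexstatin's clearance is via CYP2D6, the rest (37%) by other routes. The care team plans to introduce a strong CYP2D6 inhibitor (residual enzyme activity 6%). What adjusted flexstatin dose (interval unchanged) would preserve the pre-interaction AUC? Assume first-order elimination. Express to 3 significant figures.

8.16 mg

CYP2D6: 0.63 × 0.06 = 0.0378
Other: 0.37 (unchanged)
CL_new/CL_old = 0.0378 + 0.37 = 0.4078.
Exposure is unchanged when dose changes in proportion to clearance. New dose = 20 mg × 0.4078 = 8.16 mg.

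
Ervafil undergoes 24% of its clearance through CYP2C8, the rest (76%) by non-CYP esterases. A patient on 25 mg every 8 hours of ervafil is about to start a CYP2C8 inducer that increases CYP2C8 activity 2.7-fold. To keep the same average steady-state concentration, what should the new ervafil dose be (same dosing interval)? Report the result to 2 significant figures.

The CYP2C8 pathway (24% of clearance) increases to 2.7× activity: 0.24 × 2.7 = 0.648.
The remaining 76% of clearance is unaffected.
New clearance relative to baseline: 0.648 + 0.76 = 1.408.
Css,avg = (dose rate)/CL, so holding Css fixed requires dose ∝ CL: 25 × 1.408 = 35 mg.

35 mg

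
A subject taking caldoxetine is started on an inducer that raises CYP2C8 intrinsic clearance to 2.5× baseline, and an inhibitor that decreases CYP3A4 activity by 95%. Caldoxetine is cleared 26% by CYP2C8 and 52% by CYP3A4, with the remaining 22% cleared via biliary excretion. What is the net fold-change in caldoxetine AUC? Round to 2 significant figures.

1.1

CYP2C8: 0.26 × 2.5 = 0.65
CYP3A4: 0.52 × 0.05 = 0.026
Other: 0.22 (unchanged)
CL_new/CL_old = 0.65 + 0.026 + 0.22 = 0.896.
Net AUC ratio = 1 / 0.896 = 1.1.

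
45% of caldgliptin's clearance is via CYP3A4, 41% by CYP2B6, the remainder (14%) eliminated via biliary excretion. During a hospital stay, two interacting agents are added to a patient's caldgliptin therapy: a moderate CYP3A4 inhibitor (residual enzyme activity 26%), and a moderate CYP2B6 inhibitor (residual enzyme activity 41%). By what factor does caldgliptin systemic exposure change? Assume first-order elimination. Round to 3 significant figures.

CYP3A4: 0.45 × 0.26 = 0.117
CYP2B6: 0.41 × 0.41 = 0.1681
Other: 0.14 (unchanged)
Relative clearance = 0.117 + 0.1681 + 0.14 = 0.4251.
Because systemic exposure varies inversely with clearance, the combined effect is 1 / 0.4251 = 2.35.

2.35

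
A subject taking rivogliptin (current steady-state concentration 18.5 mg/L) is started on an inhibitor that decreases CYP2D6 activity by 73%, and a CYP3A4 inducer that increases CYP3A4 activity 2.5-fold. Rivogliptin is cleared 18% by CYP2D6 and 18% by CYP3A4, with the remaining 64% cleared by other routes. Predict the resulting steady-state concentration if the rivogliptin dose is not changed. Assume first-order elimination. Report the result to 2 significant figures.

The CYP2D6 pathway (18% of clearance) falls to 0.27× activity: 0.18 × 0.27 = 0.0486.
The CYP3A4 pathway (18% of clearance) increases to 2.5× activity: 0.18 × 2.5 = 0.45.
Non-CYP routes (64%) are unchanged.
New clearance relative to baseline: 0.0486 + 0.45 + 0.64 = 1.1386.
Dividing the baseline by the relative clearance: 18.5 / 1.1386 = 16 mg/L.

16 mg/L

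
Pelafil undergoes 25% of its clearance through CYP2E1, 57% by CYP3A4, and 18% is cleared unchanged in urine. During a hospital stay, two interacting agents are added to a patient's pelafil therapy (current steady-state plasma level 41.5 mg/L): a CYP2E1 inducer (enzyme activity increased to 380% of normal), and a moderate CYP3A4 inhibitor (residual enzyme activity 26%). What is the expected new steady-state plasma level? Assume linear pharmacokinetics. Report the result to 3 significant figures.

CYP2E1: 0.25 × 3.8 = 0.95
CYP3A4: 0.57 × 0.26 = 0.1482
Other: 0.18 (unchanged)
Relative clearance = 0.95 + 0.1482 + 0.18 = 1.2782.
Steady-state plasma level ∝ 1/CL: new value = 41.5 / 1.2782 = 32.5 mg/L.

32.5 mg/L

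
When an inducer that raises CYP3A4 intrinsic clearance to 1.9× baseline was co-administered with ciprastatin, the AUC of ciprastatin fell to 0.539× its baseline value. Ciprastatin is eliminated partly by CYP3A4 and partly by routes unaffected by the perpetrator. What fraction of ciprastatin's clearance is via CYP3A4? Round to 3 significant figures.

0.950

Call the CYP3A4 fraction fm. After the interaction, CL_new/CL_old = fm × 1.9 + (1 − fm).
AUC ratio = 1 / (new CL fraction), so new CL fraction = 1 / 0.539 = 1.855.
fm × 1.9 + 1 − fm = 1.855  ⇒  fm × (1.9 − 1) = 0.8553  ⇒  fm = 0.950.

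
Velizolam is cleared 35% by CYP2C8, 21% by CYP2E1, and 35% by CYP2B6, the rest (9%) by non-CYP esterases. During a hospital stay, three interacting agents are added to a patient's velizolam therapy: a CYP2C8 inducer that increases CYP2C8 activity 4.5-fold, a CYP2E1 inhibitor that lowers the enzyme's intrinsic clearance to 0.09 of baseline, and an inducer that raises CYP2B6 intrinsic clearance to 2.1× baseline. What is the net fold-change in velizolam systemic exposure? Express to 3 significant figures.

CYP2C8: 0.35 × 4.5 = 1.575
CYP2E1: 0.21 × 0.09 = 0.0189
CYP2B6: 0.35 × 2.1 = 0.735
Other: 0.09 (unchanged)
CL_new/CL_old = 1.575 + 0.0189 + 0.735 + 0.09 = 2.4189.
Because systemic exposure varies inversely with clearance, the combined effect is 1 / 2.4189 = 0.413.

0.413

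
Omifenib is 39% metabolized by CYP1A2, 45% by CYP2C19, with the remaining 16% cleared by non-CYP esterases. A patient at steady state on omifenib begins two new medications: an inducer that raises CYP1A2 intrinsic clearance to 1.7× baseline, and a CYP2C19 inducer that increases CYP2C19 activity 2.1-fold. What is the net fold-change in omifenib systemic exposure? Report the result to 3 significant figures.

The CYP1A2 pathway (39% of clearance) rises to 1.7× activity: 0.39 × 1.7 = 0.663.
The CYP2C19 pathway (45% of clearance) increases to 2.1× activity: 0.45 × 2.1 = 0.945.
Non-CYP routes (16%) are unchanged.
CL_new/CL_old = 0.663 + 0.945 + 0.16 = 1.768.
Net systemic exposure ratio = 1 / 1.768 = 0.566.

0.566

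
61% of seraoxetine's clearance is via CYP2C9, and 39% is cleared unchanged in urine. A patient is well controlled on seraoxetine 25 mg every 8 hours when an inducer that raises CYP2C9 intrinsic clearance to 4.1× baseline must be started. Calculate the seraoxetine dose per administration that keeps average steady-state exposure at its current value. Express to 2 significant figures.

72 mg

CYP2C9: 0.61 × 4.1 = 2.501
Other: 0.39 (unchanged)
New clearance relative to baseline: 2.501 + 0.39 = 2.891.
Css,avg = (dose rate)/CL, so holding Css fixed requires dose ∝ CL: 25 × 2.891 = 72 mg.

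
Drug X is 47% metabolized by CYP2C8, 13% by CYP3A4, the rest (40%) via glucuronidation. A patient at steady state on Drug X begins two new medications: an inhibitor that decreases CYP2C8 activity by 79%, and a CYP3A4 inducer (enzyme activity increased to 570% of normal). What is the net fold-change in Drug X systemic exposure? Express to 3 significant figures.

0.807

CYP2C8: 0.47 × 0.21 = 0.0987
CYP3A4: 0.13 × 5.7 = 0.741
Other: 0.4 (unchanged)
CL_new/CL_old = 0.0987 + 0.741 + 0.4 = 1.2397.
Net systemic exposure ratio = 1 / 1.2397 = 0.807.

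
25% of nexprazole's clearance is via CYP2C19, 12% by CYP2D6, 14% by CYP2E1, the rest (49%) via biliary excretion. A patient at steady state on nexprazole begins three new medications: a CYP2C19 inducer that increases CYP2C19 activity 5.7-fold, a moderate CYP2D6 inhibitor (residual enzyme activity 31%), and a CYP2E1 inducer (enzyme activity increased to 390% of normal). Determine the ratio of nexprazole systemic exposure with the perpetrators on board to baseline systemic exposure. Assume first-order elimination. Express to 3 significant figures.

0.400

The CYP2C19 pathway (25% of clearance) rises to 5.7× activity: 0.25 × 5.7 = 1.425.
The CYP2D6 pathway (12% of clearance) is reduced to 0.31× activity: 0.12 × 0.31 = 0.0372.
The CYP2E1 pathway (14% of clearance) rises to 3.9× activity: 0.14 × 3.9 = 0.546.
Non-CYP routes (49%) are unchanged.
CL_new/CL_old = 1.425 + 0.0372 + 0.546 + 0.49 = 2.4982.
Systemic exposure ∝ 1/CL: fold-change = 1 / 2.4982 = 0.400.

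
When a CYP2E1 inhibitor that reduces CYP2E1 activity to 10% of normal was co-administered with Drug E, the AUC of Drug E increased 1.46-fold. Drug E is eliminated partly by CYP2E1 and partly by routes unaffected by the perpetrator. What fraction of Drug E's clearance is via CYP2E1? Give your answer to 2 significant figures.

Call the CYP2E1 fraction fm. After the interaction, CL_new/CL_old = fm × 0.1 + (1 − fm).
AUC ratio = 1 / (new CL fraction), so new CL fraction = 1 / 1.46 = 0.6849.
fm × 0.1 + 1 − fm = 0.6849  ⇒  fm × (0.1 − 1) = −0.3151  ⇒  fm = 0.35.

0.35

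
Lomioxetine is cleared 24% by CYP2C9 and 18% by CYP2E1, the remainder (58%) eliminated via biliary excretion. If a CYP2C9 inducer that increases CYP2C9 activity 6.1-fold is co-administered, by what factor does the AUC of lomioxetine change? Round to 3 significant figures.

0.450

The CYP2C9 pathway (24% of clearance) is boosted to 6.1× activity: 0.24 × 6.1 = 1.464.
CYP2E1 (18%) and the residual 58% are unaffected.
Relative clearance = 1.464 + 0.18 + 0.58 = 2.224.
Since AUC ∝ 1/CL, the ratio is 1 / 2.224 = 0.450.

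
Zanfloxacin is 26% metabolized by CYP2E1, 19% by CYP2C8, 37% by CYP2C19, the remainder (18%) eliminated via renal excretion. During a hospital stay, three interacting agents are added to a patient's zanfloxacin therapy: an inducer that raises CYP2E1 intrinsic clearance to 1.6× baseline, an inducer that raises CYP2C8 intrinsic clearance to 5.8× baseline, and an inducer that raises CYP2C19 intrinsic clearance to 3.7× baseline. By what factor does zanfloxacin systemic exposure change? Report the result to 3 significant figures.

CYP2E1: 0.26 × 1.6 = 0.416
CYP2C8: 0.19 × 5.8 = 1.102
CYP2C19: 0.37 × 3.7 = 1.369
Other: 0.18 (unchanged)
New clearance relative to baseline: 0.416 + 1.102 + 1.369 + 0.18 = 3.067.
Net systemic exposure ratio = 1 / 3.067 = 0.326.

0.326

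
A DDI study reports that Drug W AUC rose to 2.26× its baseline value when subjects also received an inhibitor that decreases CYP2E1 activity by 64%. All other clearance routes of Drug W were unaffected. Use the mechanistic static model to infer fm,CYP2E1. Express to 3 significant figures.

Let fm be the CYP2E1 fraction. New clearance relative to baseline = fm × 0.36 + (1 − fm).
AUC ratio = 1 / (new CL fraction), so new CL fraction = 1 / 2.26 = 0.4425.
fm × 0.36 + 1 − fm = 0.4425  ⇒  fm × (0.36 − 1) = −0.5575  ⇒  fm = 0.871.

0.871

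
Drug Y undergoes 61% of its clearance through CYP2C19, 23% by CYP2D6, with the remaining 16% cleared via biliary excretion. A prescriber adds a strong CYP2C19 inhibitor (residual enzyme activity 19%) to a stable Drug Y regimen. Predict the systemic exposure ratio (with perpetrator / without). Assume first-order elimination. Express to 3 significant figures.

CYP2C19: 0.61 × 0.19 = 0.1159
CYP2D6: 0.23 (unchanged)
Other: 0.16 (unchanged)
Relative clearance = 0.1159 + 0.23 + 0.16 = 0.5059.
Systemic exposure is inversely proportional to clearance, so the fold-change is 1 / 0.5059 = 1.98.

1.98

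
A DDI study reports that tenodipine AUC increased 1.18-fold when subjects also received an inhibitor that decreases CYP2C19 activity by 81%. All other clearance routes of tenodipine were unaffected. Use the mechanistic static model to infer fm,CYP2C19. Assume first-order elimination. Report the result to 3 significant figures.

CL'/CL = 1 / 1.18 = 0.8475
0.19·fm + (1 − fm) = 0.8475
fm = (0.8475 − 1) / (0.19 − 1) = 0.188

0.188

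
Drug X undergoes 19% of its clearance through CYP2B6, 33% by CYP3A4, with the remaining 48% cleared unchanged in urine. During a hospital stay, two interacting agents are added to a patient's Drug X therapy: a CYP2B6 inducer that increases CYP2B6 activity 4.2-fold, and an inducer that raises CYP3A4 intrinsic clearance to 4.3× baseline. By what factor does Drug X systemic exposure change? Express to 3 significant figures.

0.371

CYP2B6: 0.19 × 4.2 = 0.798
CYP3A4: 0.33 × 4.3 = 1.419
Other: 0.48 (unchanged)
Relative clearance = 0.798 + 1.419 + 0.48 = 2.697.
Net systemic exposure ratio = 1 / 2.697 = 0.371.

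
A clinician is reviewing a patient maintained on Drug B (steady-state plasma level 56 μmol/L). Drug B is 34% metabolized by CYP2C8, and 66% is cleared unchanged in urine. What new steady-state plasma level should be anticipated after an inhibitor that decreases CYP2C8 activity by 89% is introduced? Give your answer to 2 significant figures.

80 μmol/L

The CYP2C8 pathway (34% of clearance) falls to 0.11× activity: 0.34 × 0.11 = 0.0374.
Non-CYP routes (66%) are unchanged.
New clearance relative to baseline: 0.0374 + 0.66 = 0.6974.
Steady-state plasma level ∝ 1/CL, so new value = 56 / 0.6974 = 80 μmol/L.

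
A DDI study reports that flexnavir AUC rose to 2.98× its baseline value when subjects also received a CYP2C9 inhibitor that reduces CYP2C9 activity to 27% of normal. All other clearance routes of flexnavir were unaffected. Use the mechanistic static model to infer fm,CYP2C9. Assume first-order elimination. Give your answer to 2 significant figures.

Call the CYP2C9 fraction fm. After the interaction, CL_new/CL_old = fm × 0.27 + (1 − fm).
AUC ratio = 1 / (new CL fraction), so new CL fraction = 1 / 2.98 = 0.3356.
fm × 0.27 + 1 − fm = 0.3356  ⇒  fm × (0.27 − 1) = −0.6644  ⇒  fm = 0.91.

0.91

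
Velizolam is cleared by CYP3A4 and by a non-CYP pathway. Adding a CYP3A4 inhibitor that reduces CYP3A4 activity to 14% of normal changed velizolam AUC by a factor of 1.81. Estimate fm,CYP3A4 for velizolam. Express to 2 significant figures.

Write x for the fraction cleared via CYP3A4. The observed AUC change means clearance fell to 1/1.81 = 0.5525 of baseline.
Only the CYP3A4 route changed, so 0.5525 = x·0.14 + (1 − x), giving x = 0.52.

0.52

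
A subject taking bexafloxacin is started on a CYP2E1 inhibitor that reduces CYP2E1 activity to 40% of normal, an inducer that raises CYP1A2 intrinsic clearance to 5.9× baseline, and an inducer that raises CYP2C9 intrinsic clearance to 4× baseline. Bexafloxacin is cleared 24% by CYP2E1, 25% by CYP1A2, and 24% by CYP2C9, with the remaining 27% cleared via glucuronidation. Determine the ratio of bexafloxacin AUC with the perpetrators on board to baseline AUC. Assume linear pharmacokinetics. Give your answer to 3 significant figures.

0.357

The CYP2E1 pathway (24% of clearance) is reduced to 0.4× activity: 0.24 × 0.4 = 0.096.
The CYP1A2 pathway (25% of clearance) rises to 5.9× activity: 0.25 × 5.9 = 1.475.
The CYP2C9 pathway (24% of clearance) rises to 4× activity: 0.24 × 4 = 0.96.
The remaining 27% of clearance is unaffected.
CL_new/CL_old = 0.096 + 1.475 + 0.96 + 0.27 = 2.801.
Net AUC ratio = 1 / 2.801 = 0.357.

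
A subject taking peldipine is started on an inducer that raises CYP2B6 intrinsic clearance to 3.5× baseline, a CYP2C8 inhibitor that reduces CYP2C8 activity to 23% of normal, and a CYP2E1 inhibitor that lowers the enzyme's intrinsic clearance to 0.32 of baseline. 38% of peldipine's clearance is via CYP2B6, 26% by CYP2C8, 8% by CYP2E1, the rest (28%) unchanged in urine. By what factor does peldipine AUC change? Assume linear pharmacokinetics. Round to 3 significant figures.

0.590

The CYP2B6 pathway (38% of clearance) rises to 3.5× activity: 0.38 × 3.5 = 1.33.
The CYP2C8 pathway (26% of clearance) falls to 0.23× activity: 0.26 × 0.23 = 0.0598.
The CYP2E1 pathway (8% of clearance) falls to 0.32× activity: 0.08 × 0.32 = 0.0256.
Non-CYP routes (28%) are unchanged.
New clearance relative to baseline: 1.33 + 0.0598 + 0.0256 + 0.28 = 1.6954.
AUC ∝ 1/CL: fold-change = 1 / 1.6954 = 0.590.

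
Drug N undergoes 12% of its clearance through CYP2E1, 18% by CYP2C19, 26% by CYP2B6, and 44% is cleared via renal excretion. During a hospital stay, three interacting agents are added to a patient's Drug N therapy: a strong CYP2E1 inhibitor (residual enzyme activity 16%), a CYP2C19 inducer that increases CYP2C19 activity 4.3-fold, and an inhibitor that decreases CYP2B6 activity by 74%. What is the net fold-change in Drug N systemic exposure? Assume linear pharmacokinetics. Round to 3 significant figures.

CYP2E1: 0.12 × 0.16 = 0.0192
CYP2C19: 0.18 × 4.3 = 0.774
CYP2B6: 0.26 × 0.26 = 0.0676
Other: 0.44 (unchanged)
CL_new/CL_old = 0.0192 + 0.774 + 0.0676 + 0.44 = 1.3008.
Systemic exposure ∝ 1/CL: fold-change = 1 / 1.3008 = 0.769.

0.769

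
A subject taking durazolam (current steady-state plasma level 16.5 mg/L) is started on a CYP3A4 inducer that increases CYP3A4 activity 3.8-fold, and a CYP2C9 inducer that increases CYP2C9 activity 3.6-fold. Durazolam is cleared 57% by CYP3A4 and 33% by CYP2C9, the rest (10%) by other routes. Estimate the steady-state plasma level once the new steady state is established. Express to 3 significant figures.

4.78 mg/L

The CYP3A4 pathway (57% of clearance) increases to 3.8× activity: 0.57 × 3.8 = 2.166.
The CYP2C9 pathway (33% of clearance) increases to 3.6× activity: 0.33 × 3.6 = 1.188.
Non-CYP routes (10%) are unchanged.
Relative clearance = 2.166 + 1.188 + 0.1 = 3.454.
Dividing the baseline by the relative clearance: 16.5 / 3.454 = 4.78 mg/L.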